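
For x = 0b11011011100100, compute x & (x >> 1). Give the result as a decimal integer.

4704

x = 11011011100100 = 14052
x>>1 = 01101101110010
AND  = 01001001100000 = 4704
(x & (x >> 1) has a 1 wherever x has two consecutive 1 bits.)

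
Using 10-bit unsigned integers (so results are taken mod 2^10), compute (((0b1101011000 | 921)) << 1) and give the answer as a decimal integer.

946

0b1101011000 = 1101011000
921 = 1110011001
→ | → 1111011001 = 985
→ << 1 (mod 2^10) → 1110110010 = 946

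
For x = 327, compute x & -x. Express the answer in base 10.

x = 101000111 = 327
-x (two's complement) = …010111001
AND   = 000000001 = 1
(x & -x isolates the lowest set bit of x.)

1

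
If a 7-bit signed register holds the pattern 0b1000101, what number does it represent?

pattern = 1000101 (MSB is 1 ⇒ negative)
Invert: 0111010, add 1 → 0111011 = 59, so the value is -59.
(Equivalently: 69 - 2^7 = 69 - 128 = -59.)

-59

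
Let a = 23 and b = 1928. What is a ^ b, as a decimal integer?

23 = 00000010111
1928 = 11110001000
XOR → 11110011111 = 1951

1951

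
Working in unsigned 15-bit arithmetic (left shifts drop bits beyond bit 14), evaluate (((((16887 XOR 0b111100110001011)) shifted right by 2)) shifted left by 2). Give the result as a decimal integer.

14460

16887 = 100000111110111
0b111100110001011 = 111100110001011
→ XOR → 011100001111100 = 14460
→ shifted right by 2 → 000111000011111 = 3615
→ shifted left by 2 (mod 2^15) → 011100001111100 = 14460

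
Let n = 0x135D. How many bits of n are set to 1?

0x135D = 1001101011101
Count the 1s: 1 + 1 + 1 + 1 + 1 + 1 + 1 + 1 = 8

8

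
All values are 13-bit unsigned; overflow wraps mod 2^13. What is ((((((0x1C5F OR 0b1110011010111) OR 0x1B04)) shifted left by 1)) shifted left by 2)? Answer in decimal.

7928

0x1C5F = 1110001011111
0b1110011010111 = 1110011010111
→ OR → 1110011011111 = 7391
0x1B04 = 1101100000100
→ OR → 1111111011111 = 8159
→ shifted left by 1 (mod 2^13) → 1111110111110 = 8126
→ shifted left by 2 (mod 2^13) → 1111011111000 = 7928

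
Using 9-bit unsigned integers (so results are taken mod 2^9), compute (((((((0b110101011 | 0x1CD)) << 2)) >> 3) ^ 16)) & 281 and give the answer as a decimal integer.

1

0b110101011 = 110101011
0x1CD = 111001101
→ | → 111101111 = 495
→ << 2 (mod 2^9) → 110111100 = 444
→ >> 3 → 000110111 = 55
16 = 000010000
→ ^ → 000100111 = 39
281 = 100011001
→ & → 000000001 = 1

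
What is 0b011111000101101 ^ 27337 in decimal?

a = 011111000101101
27337 = 110101011001001
XOR → 101010011100100 = 21732

21732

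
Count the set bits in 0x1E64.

7

0x1E64 = 1111001100100
Count the 1s: 1 + 1 + 1 + 1 + 1 + 1 + 1 = 7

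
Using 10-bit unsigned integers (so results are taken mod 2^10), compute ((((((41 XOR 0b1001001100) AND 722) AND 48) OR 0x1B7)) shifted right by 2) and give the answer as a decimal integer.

41 = 0000101001
0b1001001100 = 1001001100
→ XOR → 1001100101 = 613
722 = 1011010010
→ AND → 1001000000 = 576
48 = 0000110000
→ AND → 0000000000 = 0
0x1B7 = 0110110111
→ OR → 0110110111 = 439
→ shifted right by 2 → 0001101101 = 109

109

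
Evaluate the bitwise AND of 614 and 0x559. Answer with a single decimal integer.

64

614 = 01001100110
0x559 = 10101011001
AND → 00001000000 = 64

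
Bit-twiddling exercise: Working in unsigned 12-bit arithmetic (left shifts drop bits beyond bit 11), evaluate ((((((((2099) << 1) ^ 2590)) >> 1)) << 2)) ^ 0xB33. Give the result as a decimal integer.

2099 = 100000110011
→ << 1 (mod 2^12) → 000001100110 = 102
2590 = 101000011110
→ ^ → 101001111000 = 2680
→ >> 1 → 010100111100 = 1340
→ << 2 (mod 2^12) → 010011110000 = 1264
0xB33 = 101100110011
→ ^ → 111111000011 = 4035

4035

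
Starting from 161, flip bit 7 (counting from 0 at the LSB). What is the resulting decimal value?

33

x = 010100001
bit 7 is currently 1; toggle it via x ^ (1 << 7) = x ^ 128
→ 000100001 = 33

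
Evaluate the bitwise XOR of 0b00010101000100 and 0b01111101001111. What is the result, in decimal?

6667

a = 0010101000100
b = 1111101001111
XOR → 1101000001011 = 6667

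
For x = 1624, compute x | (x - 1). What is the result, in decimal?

1631

x = 11001011000 = 1624
x - 1 = 11001010111
OR    = 11001011111 = 1631
(x | (x - 1) sets all bits below the lowest set bit.)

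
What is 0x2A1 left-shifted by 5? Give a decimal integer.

21536

0x2A1 = 000001010100001
shift left by 5 → 101010000100000 = 21536
(equivalently, 673 × 2^5 = 673 × 32)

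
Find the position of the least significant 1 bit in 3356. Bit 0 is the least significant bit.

2

3356 = 110100011100
Trailing zeros: 2, so the lowest set bit is bit 2 (value 4).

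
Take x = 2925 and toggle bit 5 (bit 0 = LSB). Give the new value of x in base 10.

x = 0101101101101
bit 5 is currently 1; toggle it via x ^ (1 << 5) = x ^ 32
→ 0101101001101 = 2893

2893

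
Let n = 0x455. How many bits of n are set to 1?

0x455 = 10001010101
Count the 1s: 1 + 1 + 1 + 1 + 1 = 5

5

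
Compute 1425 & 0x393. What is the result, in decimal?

401

1425 = 10110010001
0x393 = 01110010011
AND → 00110010001 = 401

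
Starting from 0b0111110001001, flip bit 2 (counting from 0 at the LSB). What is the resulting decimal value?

3981

x = 0111110001001
bit 2 is currently 0; toggle it via x ^ (1 << 2) = x ^ 4
→ 0111110001101 = 3981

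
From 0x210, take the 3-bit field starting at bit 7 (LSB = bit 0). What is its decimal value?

v = 01000010000
Shift right by 7: 0100
Mask low 3 bits: 100 = 4

4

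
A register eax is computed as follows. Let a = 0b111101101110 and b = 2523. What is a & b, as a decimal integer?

2378

a = 111101101110
2523 = 100111011011
AND → 100101001010 = 2378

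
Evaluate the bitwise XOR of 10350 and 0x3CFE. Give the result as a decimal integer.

10350 = 10100001101110
0x3CFE = 11110011111110
XOR → 01010010010000 = 5264

5264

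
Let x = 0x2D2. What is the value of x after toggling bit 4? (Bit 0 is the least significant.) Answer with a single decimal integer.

x = 00001011010010
bit 4 is currently 1; toggle it via x ^ (1 << 4) = x ^ 16
→ 00001011000010 = 706

706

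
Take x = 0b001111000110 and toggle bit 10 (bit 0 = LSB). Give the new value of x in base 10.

1990

x = 001111000110
bit 10 is currently 0; toggle it via x ^ (1 << 10) = x ^ 1024
→ 011111000110 = 1990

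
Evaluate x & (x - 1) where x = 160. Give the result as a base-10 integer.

128

x = 10100000 = 160
x - 1 = 10011111
AND   = 10000000 = 128
(x & (x - 1) clears the lowest set bit of x.)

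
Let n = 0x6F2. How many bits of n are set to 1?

7

0x6F2 = 11011110010
Count the 1s: 1 + 1 + 1 + 1 + 1 + 1 + 1 = 7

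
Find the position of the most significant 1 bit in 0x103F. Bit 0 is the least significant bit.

0x103F = 1000000111111
The topmost 1 is at position 12 (since 2^12 = 4096 ≤ 4159 < 8192).

12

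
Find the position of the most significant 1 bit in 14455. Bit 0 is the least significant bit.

13

14455 = 11100001110111
The topmost 1 is at position 13 (since 2^13 = 8192 ≤ 14455 < 16384).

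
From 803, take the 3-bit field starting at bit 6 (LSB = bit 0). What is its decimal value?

v = 01100100011
Shift right by 6: 01100
Mask low 3 bits: 100 = 4

4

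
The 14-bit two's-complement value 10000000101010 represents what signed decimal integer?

-8150

pattern = 10000000101010 (MSB is 1 ⇒ negative)
Invert: 01111111010101, add 1 → 01111111010110 = 8150, so the value is -8150.
(Equivalently: 8234 - 2^14 = 8234 - 16384 = -8150.)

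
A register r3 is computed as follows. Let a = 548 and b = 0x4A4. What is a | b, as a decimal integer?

548 = 01000100100
0x4A4 = 10010100100
 OR → 11010100100 = 1700

1700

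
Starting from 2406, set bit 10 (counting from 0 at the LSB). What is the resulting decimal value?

3430

x = 000100101100110
bit 10 is currently 0; set it via x | (1 << 10) = x | 1024
→ 000110101100110 = 3430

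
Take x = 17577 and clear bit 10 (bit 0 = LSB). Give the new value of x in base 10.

16553

x = 100010010101001
bit 10 is currently 1; clear it via x & ~(1 << 10) = x & ~1024
→ 100000010101001 = 16553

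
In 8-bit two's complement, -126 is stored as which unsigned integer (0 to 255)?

126 in 8 bits: 01111110
Invert: 10000001
Add 1:  10000010 = 130
(Check: 2^8 - 126 = 256 - 126 = 130.)

130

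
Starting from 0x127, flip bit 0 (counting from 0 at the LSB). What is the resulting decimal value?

294

x = 100100111
bit 0 is currently 1; toggle it via x ^ (1 << 0) = x ^ 1
→ 100100110 = 294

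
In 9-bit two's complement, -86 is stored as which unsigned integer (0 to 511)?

86 in 9 bits: 001010110
Invert: 110101001
Add 1:  110101010 = 426
(Check: 2^9 - 86 = 512 - 86 = 426.)

426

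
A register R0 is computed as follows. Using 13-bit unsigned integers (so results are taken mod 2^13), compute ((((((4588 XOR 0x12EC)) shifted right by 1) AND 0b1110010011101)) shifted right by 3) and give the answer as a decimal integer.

16

4588 = 1000111101100
0x12EC = 1001011101100
→ XOR → 0001100000000 = 768
→ shifted right by 1 → 0000110000000 = 384
0b1110010011101 = 1110010011101
→ AND → 0000010000000 = 128
→ shifted right by 3 → 0000000010000 = 16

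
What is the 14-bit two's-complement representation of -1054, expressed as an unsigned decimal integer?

15330

1054 in 14 bits: 00010000011110
Invert: 11101111100001
Add 1:  11101111100010 = 15330
(Check: 2^14 - 1054 = 16384 - 1054 = 15330.)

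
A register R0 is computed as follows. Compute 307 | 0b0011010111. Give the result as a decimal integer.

307 = 100110011
b = 011010111
 OR → 111110111 = 503

503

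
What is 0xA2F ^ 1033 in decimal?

0xA2F = 101000101111
1033 = 010000001001
XOR → 111000100110 = 3622

3622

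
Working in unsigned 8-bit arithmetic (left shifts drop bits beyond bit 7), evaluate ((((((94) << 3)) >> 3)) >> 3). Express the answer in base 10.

94 = 01011110
→ << 3 (mod 2^8) → 11110000 = 240
→ >> 3 → 00011110 = 30
→ >> 3 → 00000011 = 3

3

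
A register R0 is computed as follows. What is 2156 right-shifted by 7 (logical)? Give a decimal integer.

16

2156 = 100001101100
shift right by 7 → 000000010000 = 16
(equivalently, floor(2156 / 128))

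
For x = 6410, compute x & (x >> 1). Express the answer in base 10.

2048

x = 1100100001010 = 6410
x>>1 = 0110010000101
AND  = 0100000000000 = 2048
(x & (x >> 1) has a 1 wherever x has two consecutive 1 bits.)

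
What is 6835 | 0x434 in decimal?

7863

6835 = 1101010110011
0x434 = 0010000110100
 OR → 1111010110111 = 7863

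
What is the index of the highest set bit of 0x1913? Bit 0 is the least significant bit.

0x1913 = 1100100010011
The topmost 1 is at position 12 (since 2^12 = 4096 ≤ 6419 < 8192).

12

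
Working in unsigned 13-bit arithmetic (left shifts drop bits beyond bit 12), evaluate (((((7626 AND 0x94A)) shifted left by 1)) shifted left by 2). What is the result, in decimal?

2640

7626 = 1110111001010
0x94A = 0100101001010
→ AND → 0100101001010 = 2378
→ shifted left by 1 (mod 2^13) → 1001010010100 = 4756
→ shifted left by 2 (mod 2^13) → 0101001010000 = 2640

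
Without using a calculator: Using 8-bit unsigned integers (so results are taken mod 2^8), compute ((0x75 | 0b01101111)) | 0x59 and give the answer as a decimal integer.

127

0x75 = 01110101
0b01101111 = 01101111
→ | → 01111111 = 127
0x59 = 01011001
→ | → 01111111 = 127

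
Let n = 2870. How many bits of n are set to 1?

7

2870 = 101100110110
Count the 1s: 1 + 1 + 1 + 1 + 1 + 1 + 1 = 7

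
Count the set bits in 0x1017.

5

0x1017 = 1000000010111
Count the 1s: 1 + 1 + 1 + 1 + 1 = 5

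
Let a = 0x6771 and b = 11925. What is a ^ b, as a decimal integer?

18916

0x6771 = 110011101110001
11925 = 010111010010101
XOR → 100100111100100 = 18916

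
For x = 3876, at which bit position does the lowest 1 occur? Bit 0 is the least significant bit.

3876 = 111100100100
Trailing zeros: 2, so the lowest set bit is bit 2 (value 4).

2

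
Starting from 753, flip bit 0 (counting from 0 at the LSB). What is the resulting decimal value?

752

x = 01011110001
bit 0 is currently 1; toggle it via x ^ (1 << 0) = x ^ 1
→ 01011110000 = 752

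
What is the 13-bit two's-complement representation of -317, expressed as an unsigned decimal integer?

7875

317 in 13 bits: 0000100111101
Invert: 1111011000010
Add 1:  1111011000011 = 7875
(Check: 2^13 - 317 = 8192 - 317 = 7875.)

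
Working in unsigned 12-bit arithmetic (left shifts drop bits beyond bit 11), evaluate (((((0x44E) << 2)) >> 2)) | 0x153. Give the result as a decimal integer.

351

0x44E = 010001001110
→ << 2 (mod 2^12) → 000100111000 = 312
→ >> 2 → 000001001110 = 78
0x153 = 000101010011
→ | → 000101011111 = 351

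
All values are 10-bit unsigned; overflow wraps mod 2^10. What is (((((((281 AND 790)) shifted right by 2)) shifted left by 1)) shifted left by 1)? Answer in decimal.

272

281 = 0100011001
790 = 1100010110
→ AND → 0100010000 = 272
→ shifted right by 2 → 0001000100 = 68
→ shifted left by 1 (mod 2^10) → 0010001000 = 136
→ shifted left by 1 (mod 2^10) → 0100010000 = 272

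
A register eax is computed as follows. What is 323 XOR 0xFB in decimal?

440

323 = 101000011
0xFB = 011111011
XOR → 110111000 = 440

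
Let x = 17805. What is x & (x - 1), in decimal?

x = 100010110001101 = 17805
x - 1 = 100010110001100
AND   = 100010110001100 = 17804
(x & (x - 1) clears the lowest set bit of x.)

17804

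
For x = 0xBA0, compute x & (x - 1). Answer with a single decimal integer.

2944

x = 101110100000 = 2976
x - 1 = 101110011111
AND   = 101110000000 = 2944
(x & (x - 1) clears the lowest set bit of x.)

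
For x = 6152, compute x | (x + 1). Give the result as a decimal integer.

x = 1100000001000 = 6152
x + 1 = 1100000001001
OR    = 1100000001001 = 6153
(x | (x + 1) sets the lowest cleared bit.)

6153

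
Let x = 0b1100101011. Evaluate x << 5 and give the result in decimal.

25952

x = 000001100101011
shift left by 5 → 110010101100000 = 25952
(equivalently, 811 × 2^5 = 811 × 32)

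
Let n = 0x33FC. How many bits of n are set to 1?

10

0x33FC = 11001111111100
Count the 1s: 1 + 1 + 1 + 1 + 1 + 1 + 1 + 1 + 1 + 1 = 10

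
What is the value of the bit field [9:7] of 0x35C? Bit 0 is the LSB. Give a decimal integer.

6

v = 001101011100
Shift right by 7: 00110
Mask low 3 bits: 110 = 6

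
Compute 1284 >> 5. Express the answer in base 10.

40

1284 = 10100000100
shift right by 5 → 00000101000 = 40
(equivalently, floor(1284 / 32))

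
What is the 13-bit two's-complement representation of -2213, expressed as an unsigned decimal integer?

5979

2213 in 13 bits: 0100010100101
Invert: 1011101011010
Add 1:  1011101011011 = 5979
(Check: 2^13 - 2213 = 8192 - 2213 = 5979.)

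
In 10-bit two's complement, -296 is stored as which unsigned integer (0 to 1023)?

296 in 10 bits: 0100101000
Invert: 1011010111
Add 1:  1011011000 = 728
(Check: 2^10 - 296 = 1024 - 296 = 728.)

728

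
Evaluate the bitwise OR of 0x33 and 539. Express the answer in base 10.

0x33 = 0000110011
539 = 1000011011
 OR → 1000111011 = 571

571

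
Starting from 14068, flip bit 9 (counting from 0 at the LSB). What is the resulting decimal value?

13556

x = 11011011110100
bit 9 is currently 1; toggle it via x ^ (1 << 9) = x ^ 512
→ 11010011110100 = 13556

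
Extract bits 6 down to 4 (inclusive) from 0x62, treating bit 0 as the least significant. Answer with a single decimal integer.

v = 01100010
Shift right by 4: 0110
Mask low 3 bits: 110 = 6

6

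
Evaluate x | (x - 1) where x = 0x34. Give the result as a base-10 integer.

55

x = 110100 = 52
x - 1 = 110011
OR    = 110111 = 55
(x | (x - 1) sets all bits below the lowest set bit.)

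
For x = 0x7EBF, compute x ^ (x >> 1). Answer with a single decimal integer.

x = 111111010111111 = 32447
x>>1 = 011111101011111
XOR  = 100000111100000 = 16864
(x ^ (x >> 1) gives the standard binary-reflected Gray code of x.)

16864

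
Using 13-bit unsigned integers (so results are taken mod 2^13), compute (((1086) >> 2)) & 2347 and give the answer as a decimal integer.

1086 = 0010000111110
→ >> 2 → 0000100001111 = 271
2347 = 0100100101011
→ & → 0000100001011 = 267

267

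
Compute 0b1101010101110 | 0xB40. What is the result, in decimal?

7150

a = 1101010101110
0xB40 = 0101101000000
 OR → 1101111101110 = 7150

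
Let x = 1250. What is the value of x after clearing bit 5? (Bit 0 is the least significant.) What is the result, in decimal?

x = 10011100010
bit 5 is currently 1; clear it via x & ~(1 << 5) = x & ~32
→ 10011000010 = 1218

1218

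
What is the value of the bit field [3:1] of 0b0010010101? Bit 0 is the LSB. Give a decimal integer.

2

v = 0010010101
Shift right by 1: 001001010
Mask low 3 bits: 010 = 2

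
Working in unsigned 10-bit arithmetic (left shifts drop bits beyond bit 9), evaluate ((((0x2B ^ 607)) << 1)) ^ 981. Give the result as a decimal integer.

0x2B = 0000101011
607 = 1001011111
→ ^ → 1001110100 = 628
→ << 1 (mod 2^10) → 0011101000 = 232
981 = 1111010101
→ ^ → 1100111101 = 829

829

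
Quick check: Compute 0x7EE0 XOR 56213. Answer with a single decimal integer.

42357

0x7EE0 = 0111111011100000
56213 = 1101101110010101
XOR → 1010010101110101 = 42357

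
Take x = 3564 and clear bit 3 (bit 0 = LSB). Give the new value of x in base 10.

3556

x = 110111101100
bit 3 is currently 1; clear it via x & ~(1 << 3) = x & ~8
→ 110111100100 = 3556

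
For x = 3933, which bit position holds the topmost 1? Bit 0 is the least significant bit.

11

3933 = 111101011101
The topmost 1 is at position 11 (since 2^11 = 2048 ≤ 3933 < 4096).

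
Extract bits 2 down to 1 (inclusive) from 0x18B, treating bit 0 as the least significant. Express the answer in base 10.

v = 110001011
Shift right by 1: 11000101
Mask low 2 bits: 01 = 1

1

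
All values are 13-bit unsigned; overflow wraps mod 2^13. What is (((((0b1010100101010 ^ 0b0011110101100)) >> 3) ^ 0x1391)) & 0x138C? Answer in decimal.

4480

0b1010100101010 = 1010100101010
0b0011110101100 = 0011110101100
→ ^ → 1001010000110 = 4742
→ >> 3 → 0001001010000 = 592
0x1391 = 1001110010001
→ ^ → 1000111000001 = 4545
0x138C = 1001110001100
→ & → 1000110000000 = 4480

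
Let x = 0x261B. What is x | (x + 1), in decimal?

x = 10011000011011 = 9755
x + 1 = 10011000011100
OR    = 10011000011111 = 9759
(x | (x + 1) sets the lowest cleared bit.)

9759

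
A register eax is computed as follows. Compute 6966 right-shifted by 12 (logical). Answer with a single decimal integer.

6966 = 1101100110110
shift right by 12 → 0000000000001 = 1
(equivalently, floor(6966 / 4096))

1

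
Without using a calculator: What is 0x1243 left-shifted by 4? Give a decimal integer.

0x1243 = 00001001001000011
shift left by 4 → 10010010000110000 = 74800
(equivalently, 4675 × 2^4 = 4675 × 16)

74800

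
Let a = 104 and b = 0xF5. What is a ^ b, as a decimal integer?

104 = 01101000
0xF5 = 11110101
XOR → 10011101 = 157

157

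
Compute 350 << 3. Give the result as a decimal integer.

350 = 000101011110
shift left by 3 → 101011110000 = 2800
(equivalently, 350 × 2^3 = 350 × 8)

2800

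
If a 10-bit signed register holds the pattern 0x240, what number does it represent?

-448

pattern = 1001000000 (MSB is 1 ⇒ negative)
Invert: 0110111111, add 1 → 0111000000 = 448, so the value is -448.
(Equivalently: 576 - 2^10 = 576 - 1024 = -448.)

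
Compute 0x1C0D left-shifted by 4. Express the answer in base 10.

114896

0x1C0D = 00001110000001101
shift left by 4 → 11100000011010000 = 114896
(equivalently, 7181 × 2^4 = 7181 × 16)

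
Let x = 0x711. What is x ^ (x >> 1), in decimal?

x = 11100010001 = 1809
x>>1 = 01110001000
XOR  = 10010011001 = 1177
(x ^ (x >> 1) gives the standard binary-reflected Gray code of x.)

1177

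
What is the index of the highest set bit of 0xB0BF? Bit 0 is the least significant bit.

0xB0BF = 1011000010111111
The topmost 1 is at position 15 (since 2^15 = 32768 ≤ 45247 < 65536).

15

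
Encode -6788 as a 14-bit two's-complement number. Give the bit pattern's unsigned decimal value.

6788 in 14 bits: 01101010000100
Invert: 10010101111011
Add 1:  10010101111100 = 9596
(Check: 2^14 - 6788 = 16384 - 6788 = 9596.)

9596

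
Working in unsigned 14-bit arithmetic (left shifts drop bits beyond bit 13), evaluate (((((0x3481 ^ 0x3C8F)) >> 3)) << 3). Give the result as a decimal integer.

0x3481 = 11010010000001
0x3C8F = 11110010001111
→ ^ → 00100000001110 = 2062
→ >> 3 → 00000100000001 = 257
→ << 3 (mod 2^14) → 00100000001000 = 2056

2056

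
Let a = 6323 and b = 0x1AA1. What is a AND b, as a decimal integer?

6323 = 1100010110011
0x1AA1 = 1101010100001
AND → 1100010100001 = 6305

6305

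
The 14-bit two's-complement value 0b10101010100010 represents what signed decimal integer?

pattern = 10101010100010 (MSB is 1 ⇒ negative)
Invert: 01010101011101, add 1 → 01010101011110 = 5470, so the value is -5470.
(Equivalently: 10914 - 2^14 = 10914 - 16384 = -5470.)

-5470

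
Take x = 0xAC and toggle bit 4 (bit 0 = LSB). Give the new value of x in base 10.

188

x = 010101100
bit 4 is currently 0; toggle it via x ^ (1 << 4) = x ^ 16
→ 010111100 = 188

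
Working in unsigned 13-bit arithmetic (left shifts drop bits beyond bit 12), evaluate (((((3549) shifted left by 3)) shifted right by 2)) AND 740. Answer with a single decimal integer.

672

3549 = 0110111011101
→ shifted left by 3 (mod 2^13) → 0111011101000 = 3816
→ shifted right by 2 → 0001110111010 = 954
740 = 0001011100100
→ AND → 0001010100000 = 672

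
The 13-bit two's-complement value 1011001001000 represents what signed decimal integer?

pattern = 1011001001000 (MSB is 1 ⇒ negative)
Invert: 0100110110111, add 1 → 0100110111000 = 2488, so the value is -2488.
(Equivalently: 5704 - 2^13 = 5704 - 8192 = -2488.)

-2488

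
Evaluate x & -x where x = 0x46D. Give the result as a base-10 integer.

1

x = 10001101101 = 1133
-x (two's complement) = …01110010011
AND   = 00000000001 = 1
(x & -x isolates the lowest set bit of x.)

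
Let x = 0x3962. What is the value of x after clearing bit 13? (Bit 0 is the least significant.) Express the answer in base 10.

6498

x = 11100101100010
bit 13 is currently 1; clear it via x & ~(1 << 13) = x & ~8192
→ 01100101100010 = 6498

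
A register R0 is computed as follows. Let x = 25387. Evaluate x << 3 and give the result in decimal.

25387 = 000110001100101011
shift left by 3 → 110001100101011000 = 203096
(equivalently, 25387 × 2^3 = 25387 × 8)

203096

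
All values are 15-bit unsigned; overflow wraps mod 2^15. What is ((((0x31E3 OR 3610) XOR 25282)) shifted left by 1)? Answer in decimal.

14962

0x31E3 = 011000111100011
3610 = 000111000011010
→ OR → 011111111111011 = 16379
25282 = 110001011000010
→ XOR → 101110100111001 = 23865
→ shifted left by 1 (mod 2^15) → 011101001110010 = 14962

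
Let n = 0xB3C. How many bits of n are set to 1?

7

0xB3C = 101100111100
Count the 1s: 1 + 1 + 1 + 1 + 1 + 1 + 1 = 7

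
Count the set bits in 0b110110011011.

n = 110110011011
Count the 1s: 1 + 1 + 1 + 1 + 1 + 1 + 1 + 1 = 8

8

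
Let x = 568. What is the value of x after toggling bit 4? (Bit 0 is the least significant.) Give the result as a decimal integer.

x = 001000111000
bit 4 is currently 1; toggle it via x ^ (1 << 4) = x ^ 16
→ 001000101000 = 552

552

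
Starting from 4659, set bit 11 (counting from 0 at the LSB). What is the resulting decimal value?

6707

x = 01001000110011
bit 11 is currently 0; set it via x | (1 << 11) = x | 2048
→ 01101000110011 = 6707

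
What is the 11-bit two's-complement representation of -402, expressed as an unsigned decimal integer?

402 in 11 bits: 00110010010
Invert: 11001101101
Add 1:  11001101110 = 1646
(Check: 2^11 - 402 = 2048 - 402 = 1646.)

1646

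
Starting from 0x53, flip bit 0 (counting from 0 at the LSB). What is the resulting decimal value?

x = 00001010011
bit 0 is currently 1; toggle it via x ^ (1 << 0) = x ^ 1
→ 00001010010 = 82

82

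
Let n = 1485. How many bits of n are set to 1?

1485 = 10111001101
Count the 1s: 1 + 1 + 1 + 1 + 1 + 1 + 1 = 7

7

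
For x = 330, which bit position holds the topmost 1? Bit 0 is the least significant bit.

8

330 = 101001010
The topmost 1 is at position 8 (since 2^8 = 256 ≤ 330 < 512).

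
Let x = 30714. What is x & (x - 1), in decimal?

x = 111011111111010 = 30714
x - 1 = 111011111111001
AND   = 111011111111000 = 30712
(x & (x - 1) clears the lowest set bit of x.)

30712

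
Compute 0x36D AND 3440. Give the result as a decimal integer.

352

0x36D = 001101101101
3440 = 110101110000
AND → 000101100000 = 352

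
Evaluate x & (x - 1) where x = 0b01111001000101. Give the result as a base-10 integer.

x = 1111001000101 = 7749
x - 1 = 1111001000100
AND   = 1111001000100 = 7748
(x & (x - 1) clears the lowest set bit of x.)

7748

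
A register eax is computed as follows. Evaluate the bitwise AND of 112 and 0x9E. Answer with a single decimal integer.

112 = 01110000
0x9E = 10011110
AND → 00010000 = 16

16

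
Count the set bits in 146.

146 = 10010010
Count the 1s: 1 + 1 + 1 = 3

3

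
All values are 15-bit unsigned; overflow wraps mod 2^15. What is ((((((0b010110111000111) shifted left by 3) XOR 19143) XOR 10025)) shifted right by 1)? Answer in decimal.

0b010110111000111 = 010110111000111
→ shifted left by 3 (mod 2^15) → 110111000111000 = 28216
19143 = 100101011000111
→ XOR → 010010011111111 = 9471
10025 = 010011100101001
→ XOR → 000001111010110 = 982
→ shifted right by 1 → 000000111101011 = 491

491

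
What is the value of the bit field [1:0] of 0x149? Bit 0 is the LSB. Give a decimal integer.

v = 101001001
Shift right by 0: 101001001
Mask low 2 bits: 01 = 1

1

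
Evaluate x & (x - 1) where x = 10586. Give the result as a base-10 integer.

x = 10100101011010 = 10586
x - 1 = 10100101011001
AND   = 10100101011000 = 10584
(x & (x - 1) clears the lowest set bit of x.)

10584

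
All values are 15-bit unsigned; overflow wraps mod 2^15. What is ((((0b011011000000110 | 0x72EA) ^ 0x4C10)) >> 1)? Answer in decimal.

0b011011000000110 = 011011000000110
0x72EA = 111001011101010
→ | → 111011011101110 = 30446
0x4C10 = 100110000010000
→ ^ → 011101011111110 = 15102
→ >> 1 → 001110101111111 = 7551

7551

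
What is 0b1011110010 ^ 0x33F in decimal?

a = 1011110010
0x33F = 1100111111
XOR → 0111001101 = 461

461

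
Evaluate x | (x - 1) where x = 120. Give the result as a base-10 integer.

x = 1111000 = 120
x - 1 = 1110111
OR    = 1111111 = 127
(x | (x - 1) sets all bits below the lowest set bit.)

127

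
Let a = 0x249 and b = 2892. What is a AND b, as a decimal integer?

0x249 = 001001001001
2892 = 101101001100
AND → 001001001000 = 584

584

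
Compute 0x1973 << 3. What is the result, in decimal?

0x1973 = 0001100101110011
shift left by 3 → 1100101110011000 = 52120
(equivalently, 6515 × 2^3 = 6515 × 8)

52120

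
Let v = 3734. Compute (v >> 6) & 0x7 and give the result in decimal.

v = 111010010110
Shift right by 6: 111010
Mask low 3 bits: 010 = 2

2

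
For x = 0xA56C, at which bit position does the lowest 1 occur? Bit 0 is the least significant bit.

0xA56C = 1010010101101100
Trailing zeros: 2, so the lowest set bit is bit 2 (value 4).

2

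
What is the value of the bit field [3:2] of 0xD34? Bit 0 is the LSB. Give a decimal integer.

1

v = 110100110100
Shift right by 2: 1101001101
Mask low 2 bits: 01 = 1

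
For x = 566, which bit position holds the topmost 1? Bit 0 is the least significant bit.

566 = 1000110110
The topmost 1 is at position 9 (since 2^9 = 512 ≤ 566 < 1024).

9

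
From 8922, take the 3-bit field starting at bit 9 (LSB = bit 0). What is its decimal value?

1

v = 010001011011010
Shift right by 9: 010001
Mask low 3 bits: 001 = 1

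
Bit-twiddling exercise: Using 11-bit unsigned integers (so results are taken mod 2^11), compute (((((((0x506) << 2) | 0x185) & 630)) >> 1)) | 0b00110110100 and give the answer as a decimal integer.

446

0x506 = 10100000110
→ << 2 (mod 2^11) → 10000011000 = 1048
0x185 = 00110000101
→ | → 10110011101 = 1437
630 = 01001110110
→ & → 00000010100 = 20
→ >> 1 → 00000001010 = 10
0b00110110100 = 00110110100
→ | → 00110111110 = 446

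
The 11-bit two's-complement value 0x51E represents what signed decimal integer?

-738

pattern = 10100011110 (MSB is 1 ⇒ negative)
Invert: 01011100001, add 1 → 01011100010 = 738, so the value is -738.
(Equivalently: 1310 - 2^11 = 1310 - 2048 = -738.)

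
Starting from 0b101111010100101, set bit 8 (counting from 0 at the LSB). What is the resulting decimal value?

x = 101111010100101
bit 8 is currently 0; set it via x | (1 << 8) = x | 256
→ 101111110100101 = 24485

24485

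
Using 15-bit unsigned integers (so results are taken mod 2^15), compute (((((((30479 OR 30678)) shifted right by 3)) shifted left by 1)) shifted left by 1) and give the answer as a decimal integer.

15340

30479 = 111011100001111
30678 = 111011111010110
→ OR → 111011111011111 = 30687
→ shifted right by 3 → 000111011111011 = 3835
→ shifted left by 1 (mod 2^15) → 001110111110110 = 7670
→ shifted left by 1 (mod 2^15) → 011101111101100 = 15340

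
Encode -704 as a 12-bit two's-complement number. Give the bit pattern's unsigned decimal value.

3392

704 in 12 bits: 001011000000
Invert: 110100111111
Add 1:  110101000000 = 3392
(Check: 2^12 - 704 = 4096 - 704 = 3392.)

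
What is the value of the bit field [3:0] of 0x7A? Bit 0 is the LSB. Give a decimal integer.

v = 0001111010
Shift right by 0: 0001111010
Mask low 4 bits: 1010 = 10

10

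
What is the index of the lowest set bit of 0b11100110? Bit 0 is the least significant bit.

0b11100110 = 11100110
Trailing zeros: 1, so the lowest set bit is bit 1 (value 2).

1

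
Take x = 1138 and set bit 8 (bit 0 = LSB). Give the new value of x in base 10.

x = 10001110010
bit 8 is currently 0; set it via x | (1 << 8) = x | 256
→ 10101110010 = 1394

1394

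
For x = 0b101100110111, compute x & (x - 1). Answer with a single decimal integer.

x = 101100110111 = 2871
x - 1 = 101100110110
AND   = 101100110110 = 2870
(x & (x - 1) clears the lowest set bit of x.)

2870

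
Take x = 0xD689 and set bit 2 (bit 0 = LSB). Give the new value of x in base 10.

x = 1101011010001001
bit 2 is currently 0; set it via x | (1 << 2) = x | 4
→ 1101011010001101 = 54925

54925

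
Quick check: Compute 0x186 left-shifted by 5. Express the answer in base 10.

0x186 = 00000110000110
shift left by 5 → 11000011000000 = 12480
(equivalently, 390 × 2^5 = 390 × 32)

12480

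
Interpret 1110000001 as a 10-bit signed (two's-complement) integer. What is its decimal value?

pattern = 1110000001 (MSB is 1 ⇒ negative)
Invert: 0001111110, add 1 → 0001111111 = 127, so the value is -127.
(Equivalently: 897 - 2^10 = 897 - 1024 = -127.)

-127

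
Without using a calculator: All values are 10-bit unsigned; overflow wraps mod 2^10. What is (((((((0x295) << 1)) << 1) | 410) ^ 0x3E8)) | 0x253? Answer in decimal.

631

0x295 = 1010010101
→ << 1 (mod 2^10) → 0100101010 = 298
→ << 1 (mod 2^10) → 1001010100 = 596
410 = 0110011010
→ | → 1111011110 = 990
0x3E8 = 1111101000
→ ^ → 0000110110 = 54
0x253 = 1001010011
→ | → 1001110111 = 631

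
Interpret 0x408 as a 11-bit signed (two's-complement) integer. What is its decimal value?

-1016

pattern = 10000001000 (MSB is 1 ⇒ negative)
Invert: 01111110111, add 1 → 01111111000 = 1016, so the value is -1016.
(Equivalently: 1032 - 2^11 = 1032 - 2048 = -1016.)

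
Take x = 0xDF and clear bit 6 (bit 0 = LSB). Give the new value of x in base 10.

159

x = 0011011111
bit 6 is currently 1; clear it via x & ~(1 << 6) = x & ~64
→ 0010011111 = 159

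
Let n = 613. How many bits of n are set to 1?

5

613 = 1001100101
Count the 1s: 1 + 1 + 1 + 1 + 1 = 5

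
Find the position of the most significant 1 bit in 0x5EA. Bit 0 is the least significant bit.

10

0x5EA = 10111101010
The topmost 1 is at position 10 (since 2^10 = 1024 ≤ 1514 < 2048).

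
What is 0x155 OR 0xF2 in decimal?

0x155 = 101010101
0xF2 = 011110010
 OR → 111110111 = 503

503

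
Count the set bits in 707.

707 = 1011000011
Count the 1s: 1 + 1 + 1 + 1 + 1 = 5

5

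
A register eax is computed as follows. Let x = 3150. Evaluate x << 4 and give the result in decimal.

3150 = 0000110001001110
shift left by 4 → 1100010011100000 = 50400
(equivalently, 3150 × 2^4 = 3150 × 16)

50400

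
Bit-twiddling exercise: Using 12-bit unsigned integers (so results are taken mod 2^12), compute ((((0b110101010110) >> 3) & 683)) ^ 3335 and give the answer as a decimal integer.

0b110101010110 = 110101010110
→ >> 3 → 000110101010 = 426
683 = 001010101011
→ & → 000010101010 = 170
3335 = 110100000111
→ ^ → 110110101101 = 3501

3501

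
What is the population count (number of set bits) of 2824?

2824 = 101100001000
Count the 1s: 1 + 1 + 1 + 1 = 4

4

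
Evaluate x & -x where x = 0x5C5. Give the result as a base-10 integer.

1

x = 10111000101 = 1477
-x (two's complement) = …01000111011
AND   = 00000000001 = 1
(x & -x isolates the lowest set bit of x.)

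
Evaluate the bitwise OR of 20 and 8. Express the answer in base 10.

20 = 10100
8 = 01000
 OR → 11100 = 28

28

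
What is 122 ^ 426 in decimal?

122 = 001111010
426 = 110101010
XOR → 111010000 = 464

464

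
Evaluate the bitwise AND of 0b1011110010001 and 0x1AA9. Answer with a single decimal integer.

4737

a = 1011110010001
0x1AA9 = 1101010101001
AND → 1001010000001 = 4737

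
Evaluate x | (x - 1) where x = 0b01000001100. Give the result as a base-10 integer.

x = 1000001100 = 524
x - 1 = 1000001011
OR    = 1000001111 = 527
(x | (x - 1) sets all bits below the lowest set bit.)

527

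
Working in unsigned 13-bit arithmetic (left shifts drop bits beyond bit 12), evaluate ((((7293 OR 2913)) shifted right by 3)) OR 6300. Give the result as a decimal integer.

7167

7293 = 1110001111101
2913 = 0101101100001
→ OR → 1111101111101 = 8061
→ shifted right by 3 → 0001111101111 = 1007
6300 = 1100010011100
→ OR → 1101111111111 = 7167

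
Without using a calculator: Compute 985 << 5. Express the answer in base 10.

31520

985 = 000001111011001
shift left by 5 → 111101100100000 = 31520
(equivalently, 985 × 2^5 = 985 × 32)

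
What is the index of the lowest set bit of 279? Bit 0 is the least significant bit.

279 = 100010111
Trailing zeros: 0, so the lowest set bit is bit 0 (value 1).

0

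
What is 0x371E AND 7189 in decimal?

0x371E = 11011100011110
7189 = 01110000010101
AND → 01010000010100 = 5140

5140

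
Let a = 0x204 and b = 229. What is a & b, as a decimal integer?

0x204 = 1000000100
229 = 0011100101
AND → 0000000100 = 4

4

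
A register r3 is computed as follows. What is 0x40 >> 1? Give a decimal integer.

32

0x40 = 1000000
shift right by 1 → 0100000 = 32
(equivalently, floor(64 / 2))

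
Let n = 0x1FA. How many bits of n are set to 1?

7

0x1FA = 111111010
Count the 1s: 1 + 1 + 1 + 1 + 1 + 1 + 1 = 7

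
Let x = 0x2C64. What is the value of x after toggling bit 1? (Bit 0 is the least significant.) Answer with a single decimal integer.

11366

x = 010110001100100
bit 1 is currently 0; toggle it via x ^ (1 << 1) = x ^ 2
→ 010110001100110 = 11366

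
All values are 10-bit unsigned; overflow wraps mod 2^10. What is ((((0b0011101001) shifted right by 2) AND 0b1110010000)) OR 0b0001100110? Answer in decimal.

118

0b0011101001 = 0011101001
→ shifted right by 2 → 0000111010 = 58
0b1110010000 = 1110010000
→ AND → 0000010000 = 16
0b0001100110 = 0001100110
→ OR → 0001110110 = 118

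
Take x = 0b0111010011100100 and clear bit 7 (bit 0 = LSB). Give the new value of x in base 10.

x = 0111010011100100
bit 7 is currently 1; clear it via x & ~(1 << 7) = x & ~128
→ 0111010001100100 = 29796

29796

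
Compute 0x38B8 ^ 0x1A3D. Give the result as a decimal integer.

8837

0x38B8 = 11100010111000
0x1A3D = 01101000111101
XOR → 10001010000101 = 8837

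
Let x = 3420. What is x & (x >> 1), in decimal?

x = 110101011100 = 3420
x>>1 = 011010101110
AND  = 010000001100 = 1036
(x & (x >> 1) has a 1 wherever x has two consecutive 1 bits.)

1036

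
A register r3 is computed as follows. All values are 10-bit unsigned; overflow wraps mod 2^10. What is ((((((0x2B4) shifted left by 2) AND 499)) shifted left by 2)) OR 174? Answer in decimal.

0x2B4 = 1010110100
→ shifted left by 2 (mod 2^10) → 1011010000 = 720
499 = 0111110011
→ AND → 0011010000 = 208
→ shifted left by 2 (mod 2^10) → 1101000000 = 832
174 = 0010101110
→ OR → 1111101110 = 1006

1006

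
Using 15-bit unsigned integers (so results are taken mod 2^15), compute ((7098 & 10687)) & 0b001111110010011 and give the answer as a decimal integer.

2450

7098 = 001101110111010
10687 = 010100110111111
→ & → 000100110111010 = 2490
0b001111110010011 = 001111110010011
→ & → 000100110010010 = 2450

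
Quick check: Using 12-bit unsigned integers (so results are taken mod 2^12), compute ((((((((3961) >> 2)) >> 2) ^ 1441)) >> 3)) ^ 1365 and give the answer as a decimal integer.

3961 = 111101111001
→ >> 2 → 001111011110 = 990
→ >> 2 → 000011110111 = 247
1441 = 010110100001
→ ^ → 010101010110 = 1366
→ >> 3 → 000010101010 = 170
1365 = 010101010101
→ ^ → 010111111111 = 1535

1535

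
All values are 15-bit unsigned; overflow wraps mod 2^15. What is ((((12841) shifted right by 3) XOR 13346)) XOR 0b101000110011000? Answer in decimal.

25599

12841 = 011001000101001
→ shifted right by 3 → 000011001000101 = 1605
13346 = 011010000100010
→ XOR → 011001001100111 = 12903
0b101000110011000 = 101000110011000
→ XOR → 110001111111111 = 25599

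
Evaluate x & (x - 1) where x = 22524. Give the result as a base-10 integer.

22520

x = 101011111111100 = 22524
x - 1 = 101011111111011
AND   = 101011111111000 = 22520
(x & (x - 1) clears the lowest set bit of x.)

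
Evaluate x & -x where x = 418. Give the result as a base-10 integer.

2

x = 110100010 = 418
-x (two's complement) = …001011110
AND   = 000000010 = 2
(x & -x isolates the lowest set bit of x.)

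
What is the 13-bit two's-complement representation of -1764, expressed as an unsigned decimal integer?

6428

1764 in 13 bits: 0011011100100
Invert: 1100100011011
Add 1:  1100100011100 = 6428
(Check: 2^13 - 1764 = 8192 - 1764 = 6428.)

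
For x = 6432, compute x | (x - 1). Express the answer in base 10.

x = 1100100100000 = 6432
x - 1 = 1100100011111
OR    = 1100100111111 = 6463
(x | (x - 1) sets all bits below the lowest set bit.)

6463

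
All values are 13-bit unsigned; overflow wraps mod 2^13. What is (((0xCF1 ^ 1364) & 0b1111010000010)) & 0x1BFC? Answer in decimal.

0xCF1 = 0110011110001
1364 = 0010101010100
→ ^ → 0100110100101 = 2469
0b1111010000010 = 1111010000010
→ & → 0100010000000 = 2176
0x1BFC = 1101111111100
→ & → 0100010000000 = 2176

2176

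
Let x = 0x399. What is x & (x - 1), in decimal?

x = 1110011001 = 921
x - 1 = 1110011000
AND   = 1110011000 = 920
(x & (x - 1) clears the lowest set bit of x.)

920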